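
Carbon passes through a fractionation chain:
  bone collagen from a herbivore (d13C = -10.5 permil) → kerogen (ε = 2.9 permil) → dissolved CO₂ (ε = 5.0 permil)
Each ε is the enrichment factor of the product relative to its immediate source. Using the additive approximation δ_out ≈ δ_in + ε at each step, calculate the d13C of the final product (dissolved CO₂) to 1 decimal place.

-2.6 permil

step 1: δ ≈ -10.5 + (2.9) = -7.6 permil
step 2: δ ≈ -7.6 + (5.0) = -2.6 permil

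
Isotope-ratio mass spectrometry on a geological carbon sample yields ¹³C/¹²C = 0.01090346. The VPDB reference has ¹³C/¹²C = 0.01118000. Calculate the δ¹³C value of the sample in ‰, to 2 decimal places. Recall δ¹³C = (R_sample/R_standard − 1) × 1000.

δ¹³C = (R_sample / R_standard − 1) × 1000
R_sample / R_standard = 0.01090346 / 0.01118000 = 0.975265
δ¹³C = (0.975265 − 1) × 1000 = -24.735‰

-24.74‰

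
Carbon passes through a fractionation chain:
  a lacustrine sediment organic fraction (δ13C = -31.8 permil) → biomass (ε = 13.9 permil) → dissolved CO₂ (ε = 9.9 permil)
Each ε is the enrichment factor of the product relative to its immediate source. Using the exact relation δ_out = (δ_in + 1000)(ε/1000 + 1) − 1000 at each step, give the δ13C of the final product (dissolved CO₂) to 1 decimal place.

step 1: δ = (-31.80 + 1000)·(13.9/1000 + 1) − 1000 = -18.34 permil
step 2: δ = (-18.34 + 1000)·(9.9/1000 + 1) − 1000 = -8.62 permil

-8.6 permil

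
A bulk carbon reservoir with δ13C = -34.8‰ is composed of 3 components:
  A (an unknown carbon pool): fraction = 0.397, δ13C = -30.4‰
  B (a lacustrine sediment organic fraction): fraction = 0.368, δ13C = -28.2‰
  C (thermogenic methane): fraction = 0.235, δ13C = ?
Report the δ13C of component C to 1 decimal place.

-52.6‰

Isotope mass balance: δ_bulk = Σ fᵢ·δᵢ.
-34.8 = 0.397×(-30.4) + 0.368×(-28.2) + 0.235×δ_C
0.235·δ_C = -34.8 − (-22.446) = -12.354
δ_C = -12.354 / 0.235 = -52.57‰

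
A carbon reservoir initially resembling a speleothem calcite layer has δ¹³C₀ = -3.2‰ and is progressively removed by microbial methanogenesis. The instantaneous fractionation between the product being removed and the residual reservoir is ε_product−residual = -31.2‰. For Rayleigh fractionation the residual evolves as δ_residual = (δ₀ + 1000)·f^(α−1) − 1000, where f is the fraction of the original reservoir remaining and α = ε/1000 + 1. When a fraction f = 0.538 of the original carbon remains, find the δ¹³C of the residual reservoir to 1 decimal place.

16.3‰

Rayleigh residual: δ_res = (δ₀ + 1000)·f^(α−1) − 1000
α = ε/1000 + 1 = 0.96880, so α − 1 = -0.03120
f^(α−1) = 0.538^(-0.03120) = 1.019529
δ_res = (-3.2 + 1000) × 1.019529 − 1000 = 1016.267 − 1000 = 16.27‰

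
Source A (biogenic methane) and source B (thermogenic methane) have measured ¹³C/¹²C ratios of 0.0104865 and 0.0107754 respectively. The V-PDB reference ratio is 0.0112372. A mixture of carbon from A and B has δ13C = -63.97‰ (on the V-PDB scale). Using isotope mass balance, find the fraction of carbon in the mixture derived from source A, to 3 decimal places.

δ_A = (0.0104865/0.0112372 − 1)×1000 = (0.933195 − 1)×1000 = -66.805‰
δ_B = (0.0107754/0.0112372 − 1)×1000 = (0.958904 − 1)×1000 = -41.096‰
f_A = (δ_mix − δ_B)/(δ_A − δ_B) = (-63.97 − (-41.096))/(-66.805 − (-41.096))
f_A = -22.874 / -25.709 = 0.8897

0.890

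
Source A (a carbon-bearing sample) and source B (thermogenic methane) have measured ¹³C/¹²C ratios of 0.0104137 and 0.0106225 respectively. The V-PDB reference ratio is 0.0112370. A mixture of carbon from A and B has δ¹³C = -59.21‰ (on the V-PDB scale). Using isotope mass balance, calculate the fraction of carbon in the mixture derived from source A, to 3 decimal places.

0.243

δ_A = (0.0104137/0.0112370 − 1)×1000 = (0.926733 − 1)×1000 = -73.267‰
δ_B = (0.0106225/0.0112370 − 1)×1000 = (0.945315 − 1)×1000 = -54.685‰
f_A = (δ_mix − δ_B)/(δ_A − δ_B) = (-59.21 − (-54.685))/(-73.267 − (-54.685))
f_A = -4.525 / -18.581 = 0.2435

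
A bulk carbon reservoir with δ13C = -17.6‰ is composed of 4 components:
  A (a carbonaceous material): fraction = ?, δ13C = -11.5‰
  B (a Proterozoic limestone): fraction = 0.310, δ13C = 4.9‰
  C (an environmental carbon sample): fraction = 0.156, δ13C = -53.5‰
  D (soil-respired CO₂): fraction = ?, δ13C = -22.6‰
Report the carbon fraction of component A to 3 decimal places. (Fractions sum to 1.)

0.117

Let f_A and f_D be the unknown fractions; fractions sum to 1 so f_A + f_D = 0.534.
Mass balance: Σ fᵢ·δᵢ = δ_bulk ⇒ f_A·(-11.5) + f_D·(-22.6) = -17.6 − (-6.827) = -10.773
Substitute f_D = 0.534 − f_A:
f_A·(-11.5 − -22.6) = -10.773 − 0.534×(-22.6) = 1.295
f_A = 1.295 / 11.1 = 0.1167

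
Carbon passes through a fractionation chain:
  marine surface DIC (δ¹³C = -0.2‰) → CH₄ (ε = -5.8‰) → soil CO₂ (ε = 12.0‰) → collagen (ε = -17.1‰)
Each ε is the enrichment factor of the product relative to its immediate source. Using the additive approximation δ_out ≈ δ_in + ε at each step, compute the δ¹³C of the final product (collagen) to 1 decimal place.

step 1: δ ≈ -0.2 + (-5.8) = -6.0‰
step 2: δ ≈ -6.0 + (12.0) = 6.0‰
step 3: δ ≈ 6.0 + (-17.1) = -11.1‰

-11.1‰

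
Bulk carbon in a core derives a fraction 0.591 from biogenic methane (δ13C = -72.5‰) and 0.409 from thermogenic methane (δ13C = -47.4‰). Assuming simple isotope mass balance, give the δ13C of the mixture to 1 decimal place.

-62.2‰

δ_mix = f_A·δ_A + f_B·δ_B
δ_mix = 0.591 × (-72.5) + 0.409 × (-47.4)
δ_mix = -42.85 + -19.39 = -62.23‰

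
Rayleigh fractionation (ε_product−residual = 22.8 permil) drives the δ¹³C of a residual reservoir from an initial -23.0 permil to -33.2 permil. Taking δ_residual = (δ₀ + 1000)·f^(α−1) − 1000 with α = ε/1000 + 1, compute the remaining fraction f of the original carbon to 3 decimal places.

α − 1 = ε/1000 = 0.0228
(δ_res + 1000)/(δ₀ + 1000) = (-33.2 + 1000)/(-23.0 + 1000) = 966.8/977.0 = 0.989560
f = 0.989560^(1/0.0228) = exp(ln(0.989560)/0.0228) = exp(-0.01050/0.0228)
f = exp(-0.4603) = 0.6311

0.631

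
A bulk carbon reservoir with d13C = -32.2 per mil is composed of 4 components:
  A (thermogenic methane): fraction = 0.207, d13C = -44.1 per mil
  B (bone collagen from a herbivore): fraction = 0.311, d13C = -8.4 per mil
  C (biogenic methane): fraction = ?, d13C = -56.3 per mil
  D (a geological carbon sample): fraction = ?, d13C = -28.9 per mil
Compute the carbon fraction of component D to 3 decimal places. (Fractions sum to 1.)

0.244

Let f_D and f_C be the unknown fractions; fractions sum to 1 so f_D + f_C = 0.482.
Mass balance: Σ fᵢ·δᵢ = δ_bulk ⇒ f_D·(-28.9) + f_C·(-56.3) = -32.2 − (-11.741) = -20.459
Substitute f_C = 0.482 − f_D:
f_D·(-28.9 − -56.3) = -20.459 − 0.482×(-56.3) = 6.678
f_D = 6.678 / 27.4 = 0.2437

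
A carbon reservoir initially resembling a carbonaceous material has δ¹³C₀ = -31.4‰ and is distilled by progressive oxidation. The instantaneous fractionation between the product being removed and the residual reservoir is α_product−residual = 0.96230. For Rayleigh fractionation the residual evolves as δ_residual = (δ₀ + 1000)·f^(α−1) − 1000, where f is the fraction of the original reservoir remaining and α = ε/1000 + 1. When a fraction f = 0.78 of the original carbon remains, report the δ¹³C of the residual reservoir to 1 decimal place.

Rayleigh residual: δ_res = (δ₀ + 1000)·f^(α−1) − 1000
α − 1 = -0.03770
f^(α−1) = 0.78^(-0.03770) = 1.009411
δ_res = (-31.4 + 1000) × 1.009411 − 1000 = 977.715 − 1000 = -22.28‰

-22.3‰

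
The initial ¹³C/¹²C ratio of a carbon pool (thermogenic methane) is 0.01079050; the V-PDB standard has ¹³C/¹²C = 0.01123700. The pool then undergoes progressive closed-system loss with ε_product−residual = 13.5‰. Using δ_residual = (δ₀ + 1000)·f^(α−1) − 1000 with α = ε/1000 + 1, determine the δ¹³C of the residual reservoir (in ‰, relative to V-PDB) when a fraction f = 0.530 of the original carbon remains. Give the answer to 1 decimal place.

δ₀ = (0.01079050/0.01123700 − 1)×1000 = (0.960265 − 1)×1000 = -39.735‰
α − 1 = ε/1000 = 0.0135
f^(α−1) = 0.530^(0.0135) = 0.991466
δ_res = (-39.735 + 1000) × 0.991466 − 1000 = 952.070 − 1000 = -47.93‰

-47.9‰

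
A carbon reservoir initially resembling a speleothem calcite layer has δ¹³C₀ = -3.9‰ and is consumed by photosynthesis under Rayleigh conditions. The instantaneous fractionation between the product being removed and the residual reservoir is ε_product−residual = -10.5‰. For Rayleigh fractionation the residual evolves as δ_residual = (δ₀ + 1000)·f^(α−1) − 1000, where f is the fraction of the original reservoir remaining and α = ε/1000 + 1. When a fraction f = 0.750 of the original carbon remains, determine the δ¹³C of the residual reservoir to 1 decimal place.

Rayleigh residual: δ_res = (δ₀ + 1000)·f^(α−1) − 1000
α = ε/1000 + 1 = 0.98950, so α − 1 = -0.01050
f^(α−1) = 0.750^(-0.01050) = 1.003025
δ_res = (-3.9 + 1000) × 1.003025 − 1000 = 999.113 − 1000 = -0.89‰

-0.9‰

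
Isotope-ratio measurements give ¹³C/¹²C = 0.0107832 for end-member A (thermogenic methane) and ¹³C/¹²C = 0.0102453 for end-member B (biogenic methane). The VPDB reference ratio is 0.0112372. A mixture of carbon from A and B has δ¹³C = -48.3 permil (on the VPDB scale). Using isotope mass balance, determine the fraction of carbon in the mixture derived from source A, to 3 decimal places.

0.835

δ_A = (0.0107832/0.0112372 − 1)×1000 = (0.959598 − 1)×1000 = -40.402 permil
δ_B = (0.0102453/0.0112372 − 1)×1000 = (0.911731 − 1)×1000 = -88.269 permil
f_A = (δ_mix − δ_B)/(δ_A − δ_B) = (-48.3 − (-88.269))/(-40.402 − (-88.269))
f_A = 39.969 / 47.868 = 0.8350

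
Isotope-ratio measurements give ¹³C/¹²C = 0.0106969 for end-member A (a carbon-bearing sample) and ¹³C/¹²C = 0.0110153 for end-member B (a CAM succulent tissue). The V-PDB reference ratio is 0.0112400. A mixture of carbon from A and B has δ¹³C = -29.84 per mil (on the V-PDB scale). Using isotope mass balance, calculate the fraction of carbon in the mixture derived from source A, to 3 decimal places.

0.348

δ_A = (0.0106969/0.0112400 − 1)×1000 = (0.951681 − 1)×1000 = -48.319 per mil
δ_B = (0.0110153/0.0112400 − 1)×1000 = (0.980009 − 1)×1000 = -19.991 per mil
f_A = (δ_mix − δ_B)/(δ_A − δ_B) = (-29.84 − (-19.991))/(-48.319 − (-19.991))
f_A = -9.849 / -28.327 = 0.3477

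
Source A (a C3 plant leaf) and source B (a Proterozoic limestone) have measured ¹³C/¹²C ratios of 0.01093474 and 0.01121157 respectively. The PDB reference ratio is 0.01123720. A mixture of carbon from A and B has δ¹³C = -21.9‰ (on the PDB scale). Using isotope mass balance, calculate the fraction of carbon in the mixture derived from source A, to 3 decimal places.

0.796

δ_A = (0.01093474/0.01123720 − 1)×1000 = (0.973084 − 1)×1000 = -26.916‰
δ_B = (0.01121157/0.01123720 − 1)×1000 = (0.997719 − 1)×1000 = -2.281‰
f_A = (δ_mix − δ_B)/(δ_A − δ_B) = (-21.9 − (-2.281))/(-26.916 − (-2.281))
f_A = -19.619 / -24.635 = 0.7964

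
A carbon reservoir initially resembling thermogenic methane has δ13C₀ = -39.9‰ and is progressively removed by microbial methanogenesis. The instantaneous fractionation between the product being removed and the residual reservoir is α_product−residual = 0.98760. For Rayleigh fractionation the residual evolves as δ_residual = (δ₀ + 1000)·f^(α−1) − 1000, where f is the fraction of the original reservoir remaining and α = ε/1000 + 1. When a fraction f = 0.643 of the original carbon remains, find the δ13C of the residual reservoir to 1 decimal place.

Rayleigh residual: δ_res = (δ₀ + 1000)·f^(α−1) − 1000
α − 1 = -0.01240
f^(α−1) = 0.643^(-0.01240) = 1.005491
δ_res = (-39.9 + 1000) × 1.005491 − 1000 = 965.372 − 1000 = -34.63‰

-34.6‰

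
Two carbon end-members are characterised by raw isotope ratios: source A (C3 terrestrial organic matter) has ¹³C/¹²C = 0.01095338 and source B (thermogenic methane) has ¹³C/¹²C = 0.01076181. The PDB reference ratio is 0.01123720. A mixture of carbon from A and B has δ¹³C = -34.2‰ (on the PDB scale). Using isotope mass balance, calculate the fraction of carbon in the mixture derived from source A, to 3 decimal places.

δ_A = (0.01095338/0.01123720 − 1)×1000 = (0.974743 − 1)×1000 = -25.257‰
δ_B = (0.01076181/0.01123720 − 1)×1000 = (0.957695 − 1)×1000 = -42.305‰
f_A = (δ_mix − δ_B)/(δ_A − δ_B) = (-34.2 − (-42.305))/(-25.257 − (-42.305))
f_A = 8.105 / 17.048 = 0.4754

0.475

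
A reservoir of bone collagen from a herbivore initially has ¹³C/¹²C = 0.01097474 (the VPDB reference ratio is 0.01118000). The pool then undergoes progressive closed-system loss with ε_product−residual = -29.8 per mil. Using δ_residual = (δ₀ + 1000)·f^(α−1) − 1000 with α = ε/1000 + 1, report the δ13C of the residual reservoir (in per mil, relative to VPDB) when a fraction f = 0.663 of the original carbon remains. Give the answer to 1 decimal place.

δ₀ = (0.01097474/0.01118000 − 1)×1000 = (0.981640 − 1)×1000 = -18.360 per mil
α − 1 = ε/1000 = -0.0298
f^(α−1) = 0.663^(-0.0298) = 1.012323
δ_res = (-18.360 + 1000) × 1.012323 − 1000 = 993.737 − 1000 = -6.26 per mil

-6.3 per mil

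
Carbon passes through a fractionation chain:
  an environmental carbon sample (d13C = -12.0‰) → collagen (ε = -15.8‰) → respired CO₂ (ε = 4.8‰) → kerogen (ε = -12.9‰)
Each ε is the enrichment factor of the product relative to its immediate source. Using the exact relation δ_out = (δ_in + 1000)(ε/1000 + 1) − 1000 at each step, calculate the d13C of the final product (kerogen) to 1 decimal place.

step 1: δ = (-12.00 + 1000)·(-15.8/1000 + 1) − 1000 = -27.61‰
step 2: δ = (-27.61 + 1000)·(4.8/1000 + 1) − 1000 = -22.94‰
step 3: δ = (-22.94 + 1000)·(-12.9/1000 + 1) − 1000 = -35.55‰

-35.5‰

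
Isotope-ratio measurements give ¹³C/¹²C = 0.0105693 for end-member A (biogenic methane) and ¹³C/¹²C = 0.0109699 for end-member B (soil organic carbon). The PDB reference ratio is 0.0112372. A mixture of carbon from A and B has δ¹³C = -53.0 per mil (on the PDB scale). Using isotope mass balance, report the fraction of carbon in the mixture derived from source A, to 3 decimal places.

δ_A = (0.0105693/0.0112372 − 1)×1000 = (0.940563 − 1)×1000 = -59.437 per mil
δ_B = (0.0109699/0.0112372 − 1)×1000 = (0.976213 − 1)×1000 = -23.787 per mil
f_A = (δ_mix − δ_B)/(δ_A − δ_B) = (-53.0 − (-23.787))/(-59.437 − (-23.787))
f_A = -29.213 / -35.649 = 0.8194

0.819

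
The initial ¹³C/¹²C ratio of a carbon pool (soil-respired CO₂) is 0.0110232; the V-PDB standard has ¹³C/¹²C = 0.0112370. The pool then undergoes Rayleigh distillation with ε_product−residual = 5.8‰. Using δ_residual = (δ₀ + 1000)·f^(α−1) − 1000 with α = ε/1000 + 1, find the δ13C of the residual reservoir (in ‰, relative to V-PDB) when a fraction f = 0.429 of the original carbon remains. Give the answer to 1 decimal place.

-23.8‰

δ₀ = (0.0110232/0.0112370 − 1)×1000 = (0.980974 − 1)×1000 = -19.026‰
α − 1 = ε/1000 = 0.0058
f^(α−1) = 0.429^(0.0058) = 0.995103
δ_res = (-19.026 + 1000) × 0.995103 − 1000 = 976.170 − 1000 = -23.83‰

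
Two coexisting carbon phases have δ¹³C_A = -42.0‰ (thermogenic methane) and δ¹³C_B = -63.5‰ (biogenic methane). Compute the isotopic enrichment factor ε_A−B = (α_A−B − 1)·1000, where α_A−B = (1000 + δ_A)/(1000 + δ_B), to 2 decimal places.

α_A−B = (1000 + -42.0) / (1000 + -63.5) = 958.0 / 936.5 = 1.022958
ε_A−B = (1.022958 − 1) × 1000 = 22.958‰
(The approximation ε ≈ δ_A − δ_B would give 21.5‰.)

22.96‰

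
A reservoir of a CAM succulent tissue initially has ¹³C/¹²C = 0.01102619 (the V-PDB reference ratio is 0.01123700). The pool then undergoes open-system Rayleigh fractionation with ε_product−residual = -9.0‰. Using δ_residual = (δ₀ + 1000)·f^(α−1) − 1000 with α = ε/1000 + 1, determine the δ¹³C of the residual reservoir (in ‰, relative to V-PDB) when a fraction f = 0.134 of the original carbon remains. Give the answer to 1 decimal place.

δ₀ = (0.01102619/0.01123700 − 1)×1000 = (0.981240 − 1)×1000 = -18.760‰
α − 1 = ε/1000 = -0.0090
f^(α−1) = 0.134^(-0.0090) = 1.018254
δ_res = (-18.760 + 1000) × 1.018254 − 1000 = 999.151 − 1000 = -0.85‰

-0.8‰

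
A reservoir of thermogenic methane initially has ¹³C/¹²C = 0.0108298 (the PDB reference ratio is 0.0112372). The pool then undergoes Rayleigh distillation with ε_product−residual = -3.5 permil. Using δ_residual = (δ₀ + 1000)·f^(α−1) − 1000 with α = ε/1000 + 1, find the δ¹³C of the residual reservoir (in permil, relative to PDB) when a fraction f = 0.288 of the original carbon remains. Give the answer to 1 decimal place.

δ₀ = (0.0108298/0.0112372 − 1)×1000 = (0.963745 − 1)×1000 = -36.255 permil
α − 1 = ε/1000 = -0.0035
f^(α−1) = 0.288^(-0.0035) = 1.004366
δ_res = (-36.255 + 1000) × 1.004366 − 1000 = 967.953 − 1000 = -32.05 permil

-32.0 permil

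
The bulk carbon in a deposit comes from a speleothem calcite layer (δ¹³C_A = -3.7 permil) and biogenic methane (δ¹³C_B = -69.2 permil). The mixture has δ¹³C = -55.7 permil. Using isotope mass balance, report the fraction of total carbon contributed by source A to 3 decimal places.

δ_mix = f_A·δ_A + (1 − f_A)·δ_B  ⇒  f_A = (δ_mix − δ_B)/(δ_A − δ_B)
f_A = (-55.7 − (-69.2)) / (-3.7 − (-69.2))
f_A = 13.5 / 65.5 = 0.2061

0.206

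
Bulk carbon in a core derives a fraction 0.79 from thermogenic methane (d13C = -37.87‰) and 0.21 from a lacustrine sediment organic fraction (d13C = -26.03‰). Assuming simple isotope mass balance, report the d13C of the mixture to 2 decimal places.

δ_mix = f_A·δ_A + f_B·δ_B
δ_mix = 0.79 × (-37.87) + 0.21 × (-26.03)
δ_mix = -29.917 + -5.466 = -35.384‰

-35.38‰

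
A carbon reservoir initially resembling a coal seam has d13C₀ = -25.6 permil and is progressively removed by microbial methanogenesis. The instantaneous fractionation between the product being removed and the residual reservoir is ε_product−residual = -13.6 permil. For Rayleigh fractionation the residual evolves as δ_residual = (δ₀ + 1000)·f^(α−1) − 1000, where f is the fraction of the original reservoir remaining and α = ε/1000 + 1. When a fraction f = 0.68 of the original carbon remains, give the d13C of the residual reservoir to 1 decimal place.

Rayleigh residual: δ_res = (δ₀ + 1000)·f^(α−1) − 1000
α = ε/1000 + 1 = 0.98640, so α − 1 = -0.01360
f^(α−1) = 0.68^(-0.01360) = 1.005259
δ_res = (-25.6 + 1000) × 1.005259 − 1000 = 979.524 − 1000 = -20.48 permil

-20.5 permil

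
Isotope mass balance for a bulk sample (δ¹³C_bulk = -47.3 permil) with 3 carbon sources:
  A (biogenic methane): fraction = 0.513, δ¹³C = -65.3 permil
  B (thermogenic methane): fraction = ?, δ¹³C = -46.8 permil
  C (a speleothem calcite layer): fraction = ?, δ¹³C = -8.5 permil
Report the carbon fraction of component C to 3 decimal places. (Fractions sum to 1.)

0.235

Let f_C and f_B be the unknown fractions; fractions sum to 1 so f_C + f_B = 0.487.
Mass balance: Σ fᵢ·δᵢ = δ_bulk ⇒ f_C·(-8.5) + f_B·(-46.8) = -47.3 − (-33.499) = -13.801
Substitute f_B = 0.487 − f_C:
f_C·(-8.5 − -46.8) = -13.801 − 0.487×(-46.8) = 8.991
f_C = 8.991 / 38.3 = 0.2347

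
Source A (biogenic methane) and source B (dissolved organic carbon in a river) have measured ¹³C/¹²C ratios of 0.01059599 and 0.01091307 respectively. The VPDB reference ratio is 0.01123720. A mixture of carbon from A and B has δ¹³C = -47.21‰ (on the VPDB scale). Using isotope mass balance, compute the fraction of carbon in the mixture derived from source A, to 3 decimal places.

0.651

δ_A = (0.01059599/0.01123720 − 1)×1000 = (0.942939 − 1)×1000 = -57.061‰
δ_B = (0.01091307/0.01123720 − 1)×1000 = (0.971156 − 1)×1000 = -28.844‰
f_A = (δ_mix − δ_B)/(δ_A − δ_B) = (-47.21 − (-28.844))/(-57.061 − (-28.844))
f_A = -18.366 / -28.217 = 0.6509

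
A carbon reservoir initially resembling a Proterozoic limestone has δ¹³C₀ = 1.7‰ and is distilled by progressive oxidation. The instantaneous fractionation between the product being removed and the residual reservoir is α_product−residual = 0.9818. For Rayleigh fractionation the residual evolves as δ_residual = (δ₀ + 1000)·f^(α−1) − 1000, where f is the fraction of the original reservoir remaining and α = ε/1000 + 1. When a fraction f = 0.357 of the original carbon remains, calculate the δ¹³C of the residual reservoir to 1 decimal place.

Rayleigh residual: δ_res = (δ₀ + 1000)·f^(α−1) − 1000
α − 1 = -0.01820
f^(α−1) = 0.357^(-0.01820) = 1.018923
δ_res = (1.7 + 1000) × 1.018923 − 1000 = 1020.655 − 1000 = 20.66‰

20.7‰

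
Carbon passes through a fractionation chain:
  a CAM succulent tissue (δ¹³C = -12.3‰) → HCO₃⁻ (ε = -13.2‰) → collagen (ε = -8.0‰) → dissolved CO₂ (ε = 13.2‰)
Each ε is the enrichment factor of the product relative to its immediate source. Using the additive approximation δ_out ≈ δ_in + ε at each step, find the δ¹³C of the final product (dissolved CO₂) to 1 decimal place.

-20.3‰

step 1: δ ≈ -12.3 + (-13.2) = -25.5‰
step 2: δ ≈ -25.5 + (-8.0) = -33.5‰
step 3: δ ≈ -33.5 + (13.2) = -20.3‰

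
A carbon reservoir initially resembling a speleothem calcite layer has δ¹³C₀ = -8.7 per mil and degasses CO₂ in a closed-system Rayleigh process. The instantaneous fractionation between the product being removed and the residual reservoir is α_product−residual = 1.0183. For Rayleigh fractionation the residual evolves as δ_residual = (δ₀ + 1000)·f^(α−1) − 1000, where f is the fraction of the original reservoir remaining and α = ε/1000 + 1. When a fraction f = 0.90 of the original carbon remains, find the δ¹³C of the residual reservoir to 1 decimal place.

-10.6 per mil

Rayleigh residual: δ_res = (δ₀ + 1000)·f^(α−1) − 1000
α − 1 = 0.01830
f^(α−1) = 0.90^(0.01830) = 0.998074
δ_res = (-8.7 + 1000) × 0.998074 − 1000 = 989.391 − 1000 = -10.61 per mil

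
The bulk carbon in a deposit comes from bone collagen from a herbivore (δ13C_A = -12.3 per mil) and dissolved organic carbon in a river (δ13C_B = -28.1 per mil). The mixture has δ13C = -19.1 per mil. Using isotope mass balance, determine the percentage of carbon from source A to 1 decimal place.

57.0%

δ_mix = f_A·δ_A + (1 − f_A)·δ_B  ⇒  f_A = (δ_mix − δ_B)/(δ_A − δ_B)
f_A = (-19.1 − (-28.1)) / (-12.3 − (-28.1))
f_A = 9.0 / 15.8 = 0.5696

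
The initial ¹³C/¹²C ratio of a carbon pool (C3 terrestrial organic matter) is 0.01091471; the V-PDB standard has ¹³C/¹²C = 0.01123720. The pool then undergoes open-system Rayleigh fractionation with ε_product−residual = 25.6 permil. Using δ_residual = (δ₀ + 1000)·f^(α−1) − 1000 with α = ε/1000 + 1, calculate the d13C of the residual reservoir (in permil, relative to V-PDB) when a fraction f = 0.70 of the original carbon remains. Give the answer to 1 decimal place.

-37.5 permil

δ₀ = (0.01091471/0.01123720 − 1)×1000 = (0.971302 − 1)×1000 = -28.698 permil
α − 1 = ε/1000 = 0.0256
f^(α−1) = 0.70^(0.0256) = 0.990911
δ_res = (-28.698 + 1000) × 0.990911 − 1000 = 962.473 − 1000 = -37.53 permil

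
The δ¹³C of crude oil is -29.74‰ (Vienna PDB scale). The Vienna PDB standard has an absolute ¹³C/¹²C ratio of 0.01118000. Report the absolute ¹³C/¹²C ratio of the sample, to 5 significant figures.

0.010848

R_sample = R_standard × (δ¹³C/1000 + 1)
R_sample = 0.01118000 × (-29.74/1000 + 1) = 0.01118000 × 0.970260
R_sample = 0.0108475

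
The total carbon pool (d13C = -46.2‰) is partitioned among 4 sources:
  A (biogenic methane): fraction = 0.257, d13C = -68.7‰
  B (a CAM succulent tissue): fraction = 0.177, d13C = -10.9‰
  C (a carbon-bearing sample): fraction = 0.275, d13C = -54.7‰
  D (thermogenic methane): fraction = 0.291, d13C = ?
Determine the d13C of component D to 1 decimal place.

-39.8‰

Isotope mass balance: δ_bulk = Σ fᵢ·δᵢ.
-46.2 = 0.257×(-68.7) + 0.177×(-10.9) + 0.275×(-54.7) + 0.291×δ_D
0.291·δ_D = -46.2 − (-34.628) = -11.572
δ_D = -11.572 / 0.291 = -39.77‰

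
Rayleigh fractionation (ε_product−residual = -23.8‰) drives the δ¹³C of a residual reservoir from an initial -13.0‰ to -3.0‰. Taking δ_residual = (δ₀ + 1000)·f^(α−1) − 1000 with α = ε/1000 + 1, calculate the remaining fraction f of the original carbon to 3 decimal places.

α − 1 = ε/1000 = -0.0238
(δ_res + 1000)/(δ₀ + 1000) = (-3.0 + 1000)/(-13.0 + 1000) = 997.0/987.0 = 1.010132
f = 1.010132^(1/-0.0238) = exp(ln(1.010132)/-0.0238) = exp(0.01008/-0.0238)
f = exp(-0.4236) = 0.6547

0.655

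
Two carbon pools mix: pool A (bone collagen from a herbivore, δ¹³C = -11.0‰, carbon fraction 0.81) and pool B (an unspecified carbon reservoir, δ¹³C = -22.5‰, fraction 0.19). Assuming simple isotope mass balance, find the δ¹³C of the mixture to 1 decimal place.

δ_mix = f_A·δ_A + f_B·δ_B
δ_mix = 0.81 × (-11.0) + 0.19 × (-22.5)
δ_mix = -8.91 + -4.28 = -13.19‰

-13.2‰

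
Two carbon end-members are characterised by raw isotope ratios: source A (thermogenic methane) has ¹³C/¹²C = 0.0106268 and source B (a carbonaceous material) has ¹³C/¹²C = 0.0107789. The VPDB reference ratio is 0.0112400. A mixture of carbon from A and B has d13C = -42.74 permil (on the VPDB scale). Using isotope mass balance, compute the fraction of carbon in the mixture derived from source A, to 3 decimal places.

0.127

δ_A = (0.0106268/0.0112400 − 1)×1000 = (0.945445 − 1)×1000 = -54.555 permil
δ_B = (0.0107789/0.0112400 − 1)×1000 = (0.958977 − 1)×1000 = -41.023 permil
f_A = (δ_mix − δ_B)/(δ_A − δ_B) = (-42.74 − (-41.023))/(-54.555 − (-41.023))
f_A = -1.717 / -13.532 = 0.1269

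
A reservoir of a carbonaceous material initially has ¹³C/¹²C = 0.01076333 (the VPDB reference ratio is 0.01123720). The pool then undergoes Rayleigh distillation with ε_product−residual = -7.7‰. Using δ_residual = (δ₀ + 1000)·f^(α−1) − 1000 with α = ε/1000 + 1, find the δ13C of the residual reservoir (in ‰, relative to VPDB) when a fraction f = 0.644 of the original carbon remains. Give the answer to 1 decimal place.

δ₀ = (0.01076333/0.01123720 − 1)×1000 = (0.957830 − 1)×1000 = -42.170‰
α − 1 = ε/1000 = -0.0077
f^(α−1) = 0.644^(-0.0077) = 1.003394
δ_res = (-42.170 + 1000) × 1.003394 − 1000 = 961.081 − 1000 = -38.92‰

-38.9‰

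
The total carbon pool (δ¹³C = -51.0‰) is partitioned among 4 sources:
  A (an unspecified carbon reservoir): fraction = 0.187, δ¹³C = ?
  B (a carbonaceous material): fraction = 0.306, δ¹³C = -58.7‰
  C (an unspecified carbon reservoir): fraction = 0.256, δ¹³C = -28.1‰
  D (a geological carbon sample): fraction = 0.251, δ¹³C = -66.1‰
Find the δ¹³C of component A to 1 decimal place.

Isotope mass balance: δ_bulk = Σ fᵢ·δᵢ.
-51.0 = 0.187×δ_A + 0.306×(-58.7) + 0.256×(-28.1) + 0.251×(-66.1)
0.187·δ_A = -51.0 − (-41.747) = -9.253
δ_A = -9.253 / 0.187 = -49.48‰

-49.5‰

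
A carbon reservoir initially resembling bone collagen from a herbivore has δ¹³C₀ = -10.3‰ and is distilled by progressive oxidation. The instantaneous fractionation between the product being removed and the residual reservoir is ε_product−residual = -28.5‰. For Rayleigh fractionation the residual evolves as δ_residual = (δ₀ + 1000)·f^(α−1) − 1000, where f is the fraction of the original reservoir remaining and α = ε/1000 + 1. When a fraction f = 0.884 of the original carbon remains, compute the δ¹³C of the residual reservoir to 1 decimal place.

Rayleigh residual: δ_res = (δ₀ + 1000)·f^(α−1) − 1000
α = ε/1000 + 1 = 0.97150, so α − 1 = -0.02850
f^(α−1) = 0.884^(-0.02850) = 1.003520
δ_res = (-10.3 + 1000) × 1.003520 − 1000 = 993.184 − 1000 = -6.82‰

-6.8‰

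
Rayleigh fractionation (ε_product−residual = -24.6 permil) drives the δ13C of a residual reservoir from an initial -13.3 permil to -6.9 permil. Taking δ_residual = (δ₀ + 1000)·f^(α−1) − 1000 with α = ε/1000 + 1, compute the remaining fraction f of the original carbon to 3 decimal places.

0.769

α − 1 = ε/1000 = -0.0246
(δ_res + 1000)/(δ₀ + 1000) = (-6.9 + 1000)/(-13.3 + 1000) = 993.1/986.7 = 1.006486
f = 1.006486^(1/-0.0246) = exp(ln(1.006486)/-0.0246) = exp(0.00647/-0.0246)
f = exp(-0.2628) = 0.7689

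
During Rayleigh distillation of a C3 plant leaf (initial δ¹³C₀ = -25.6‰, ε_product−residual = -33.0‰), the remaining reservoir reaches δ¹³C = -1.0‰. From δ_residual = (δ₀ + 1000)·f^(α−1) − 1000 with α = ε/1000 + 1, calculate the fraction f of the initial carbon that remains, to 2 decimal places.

α − 1 = ε/1000 = -0.0330
(δ_res + 1000)/(δ₀ + 1000) = (-1.0 + 1000)/(-25.6 + 1000) = 999.0/974.4 = 1.025246
f = 1.025246^(1/-0.0330) = exp(ln(1.025246)/-0.0330) = exp(0.02493/-0.0330)
f = exp(-0.7555) = 0.4698

0.47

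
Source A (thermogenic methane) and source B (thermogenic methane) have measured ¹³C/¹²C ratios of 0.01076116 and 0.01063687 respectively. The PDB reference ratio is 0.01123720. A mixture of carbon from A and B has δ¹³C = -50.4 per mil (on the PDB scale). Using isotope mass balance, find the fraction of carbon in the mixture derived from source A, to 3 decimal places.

0.273

δ_A = (0.01076116/0.01123720 − 1)×1000 = (0.957637 − 1)×1000 = -42.363 per mil
δ_B = (0.01063687/0.01123720 − 1)×1000 = (0.946577 − 1)×1000 = -53.423 per mil
f_A = (δ_mix − δ_B)/(δ_A − δ_B) = (-50.4 − (-53.423))/(-42.363 − (-53.423))
f_A = 3.023 / 11.061 = 0.2734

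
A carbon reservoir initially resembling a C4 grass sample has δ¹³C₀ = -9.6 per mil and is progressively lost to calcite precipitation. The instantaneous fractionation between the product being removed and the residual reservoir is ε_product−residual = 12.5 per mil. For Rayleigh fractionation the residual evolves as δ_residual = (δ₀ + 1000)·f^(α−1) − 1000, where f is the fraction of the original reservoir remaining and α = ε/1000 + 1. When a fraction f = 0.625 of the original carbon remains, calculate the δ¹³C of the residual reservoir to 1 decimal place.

-15.4 per mil

Rayleigh residual: δ_res = (δ₀ + 1000)·f^(α−1) − 1000
α = ε/1000 + 1 = 1.01250, so α − 1 = 0.01250
f^(α−1) = 0.625^(0.01250) = 0.994142
δ_res = (-9.6 + 1000) × 0.994142 − 1000 = 984.598 − 1000 = -15.40 per mil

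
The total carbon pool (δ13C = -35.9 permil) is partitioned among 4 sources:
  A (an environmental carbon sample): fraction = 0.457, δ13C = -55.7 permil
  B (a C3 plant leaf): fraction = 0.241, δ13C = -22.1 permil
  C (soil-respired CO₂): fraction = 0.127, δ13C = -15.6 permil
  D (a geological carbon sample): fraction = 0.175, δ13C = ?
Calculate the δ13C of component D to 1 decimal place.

Isotope mass balance: δ_bulk = Σ fᵢ·δᵢ.
-35.9 = 0.457×(-55.7) + 0.241×(-22.1) + 0.127×(-15.6) + 0.175×δ_D
0.175·δ_D = -35.9 − (-32.762) = -3.138
δ_D = -3.138 / 0.175 = -17.93 permil

-17.9 permil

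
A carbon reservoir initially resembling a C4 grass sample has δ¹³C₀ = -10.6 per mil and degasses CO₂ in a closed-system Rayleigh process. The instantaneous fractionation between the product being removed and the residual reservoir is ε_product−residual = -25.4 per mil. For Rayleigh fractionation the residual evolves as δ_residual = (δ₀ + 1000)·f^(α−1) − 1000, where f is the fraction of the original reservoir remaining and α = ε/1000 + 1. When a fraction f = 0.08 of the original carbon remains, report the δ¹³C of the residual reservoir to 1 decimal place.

55.0 per mil

Rayleigh residual: δ_res = (δ₀ + 1000)·f^(α−1) − 1000
α = ε/1000 + 1 = 0.97460, so α − 1 = -0.02540
f^(α−1) = 0.08^(-0.02540) = 1.066256
δ_res = (-10.6 + 1000) × 1.066256 − 1000 = 1054.954 − 1000 = 54.95 per mil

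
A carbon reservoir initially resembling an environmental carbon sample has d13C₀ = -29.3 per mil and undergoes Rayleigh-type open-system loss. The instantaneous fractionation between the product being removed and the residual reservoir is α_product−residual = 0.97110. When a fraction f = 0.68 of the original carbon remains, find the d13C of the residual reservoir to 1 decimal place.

-18.4 per mil

Rayleigh residual: δ_res = (δ₀ + 1000)·f^(α−1) − 1000
α − 1 = -0.02890
f^(α−1) = 0.68^(-0.02890) = 1.011208
δ_res = (-29.3 + 1000) × 1.011208 − 1000 = 981.580 − 1000 = -18.42 per mil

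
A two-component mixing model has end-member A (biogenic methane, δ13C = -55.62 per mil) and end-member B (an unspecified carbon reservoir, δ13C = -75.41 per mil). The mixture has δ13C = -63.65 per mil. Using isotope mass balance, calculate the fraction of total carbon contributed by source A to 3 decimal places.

0.594

δ_mix = f_A·δ_A + (1 − f_A)·δ_B  ⇒  f_A = (δ_mix − δ_B)/(δ_A − δ_B)
f_A = (-63.65 − (-75.41)) / (-55.62 − (-75.41))
f_A = 11.76 / 19.79 = 0.5942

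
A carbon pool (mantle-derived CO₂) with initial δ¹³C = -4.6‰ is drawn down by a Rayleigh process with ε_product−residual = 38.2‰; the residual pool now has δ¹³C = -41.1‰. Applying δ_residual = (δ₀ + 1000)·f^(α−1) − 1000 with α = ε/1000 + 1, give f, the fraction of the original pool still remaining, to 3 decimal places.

α − 1 = ε/1000 = 0.0382
(δ_res + 1000)/(δ₀ + 1000) = (-41.1 + 1000)/(-4.6 + 1000) = 958.9/995.4 = 0.963331
f = 0.963331^(1/0.0382) = exp(ln(0.963331)/0.0382) = exp(-0.03736/0.0382)
f = exp(-0.9780) = 0.3761

0.376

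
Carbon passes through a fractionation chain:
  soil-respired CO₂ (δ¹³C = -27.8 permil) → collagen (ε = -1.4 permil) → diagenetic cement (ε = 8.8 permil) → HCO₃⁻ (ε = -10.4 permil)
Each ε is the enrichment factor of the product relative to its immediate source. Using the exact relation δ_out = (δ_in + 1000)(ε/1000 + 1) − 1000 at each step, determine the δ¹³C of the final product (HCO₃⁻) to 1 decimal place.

-30.8 permil

step 1: δ = (-27.80 + 1000)·(-1.4/1000 + 1) − 1000 = -29.16 permil
step 2: δ = (-29.16 + 1000)·(8.8/1000 + 1) − 1000 = -20.62 permil
step 3: δ = (-20.62 + 1000)·(-10.4/1000 + 1) − 1000 = -30.80 permil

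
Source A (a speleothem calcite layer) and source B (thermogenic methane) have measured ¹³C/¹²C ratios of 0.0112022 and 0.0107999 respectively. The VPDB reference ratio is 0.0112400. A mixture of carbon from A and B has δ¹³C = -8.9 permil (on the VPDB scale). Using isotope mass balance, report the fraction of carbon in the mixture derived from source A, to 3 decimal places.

δ_A = (0.0112022/0.0112400 − 1)×1000 = (0.996637 − 1)×1000 = -3.363 permil
δ_B = (0.0107999/0.0112400 − 1)×1000 = (0.960845 − 1)×1000 = -39.155 permil
f_A = (δ_mix − δ_B)/(δ_A − δ_B) = (-8.9 − (-39.155))/(-3.363 − (-39.155))
f_A = 30.255 / 35.792 = 0.8453

0.845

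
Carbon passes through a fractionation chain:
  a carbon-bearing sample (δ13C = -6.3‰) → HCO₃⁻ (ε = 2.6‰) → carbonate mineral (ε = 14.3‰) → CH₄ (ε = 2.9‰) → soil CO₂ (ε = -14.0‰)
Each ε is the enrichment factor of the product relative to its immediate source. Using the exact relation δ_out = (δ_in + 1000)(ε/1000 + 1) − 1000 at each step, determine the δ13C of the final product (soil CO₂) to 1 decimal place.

step 1: δ = (-6.30 + 1000)·(2.6/1000 + 1) − 1000 = -3.72‰
step 2: δ = (-3.72 + 1000)·(14.3/1000 + 1) − 1000 = 10.53‰
step 3: δ = (10.53 + 1000)·(2.9/1000 + 1) − 1000 = 13.46‰
step 4: δ = (13.46 + 1000)·(-14.0/1000 + 1) − 1000 = -0.73‰

-0.7‰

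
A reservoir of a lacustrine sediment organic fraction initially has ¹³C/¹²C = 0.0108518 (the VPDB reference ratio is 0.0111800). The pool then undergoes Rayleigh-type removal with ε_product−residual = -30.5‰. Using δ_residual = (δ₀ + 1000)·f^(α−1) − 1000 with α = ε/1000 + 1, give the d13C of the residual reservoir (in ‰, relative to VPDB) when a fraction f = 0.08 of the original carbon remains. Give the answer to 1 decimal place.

δ₀ = (0.0108518/0.0111800 − 1)×1000 = (0.970644 − 1)×1000 = -29.356‰
α − 1 = ε/1000 = -0.0305
f^(α−1) = 0.08^(-0.0305) = 1.080080
δ_res = (-29.356 + 1000) × 1.080080 − 1000 = 1048.373 − 1000 = 48.37‰

48.4‰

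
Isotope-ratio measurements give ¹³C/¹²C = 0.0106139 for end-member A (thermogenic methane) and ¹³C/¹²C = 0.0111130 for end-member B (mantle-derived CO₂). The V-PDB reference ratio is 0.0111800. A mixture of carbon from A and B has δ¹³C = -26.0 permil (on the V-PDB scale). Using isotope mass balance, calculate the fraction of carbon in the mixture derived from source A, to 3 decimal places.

0.448

δ_A = (0.0106139/0.0111800 − 1)×1000 = (0.949365 − 1)×1000 = -50.635 permil
δ_B = (0.0111130/0.0111800 − 1)×1000 = (0.994007 − 1)×1000 = -5.993 permil
f_A = (δ_mix − δ_B)/(δ_A − δ_B) = (-26.0 − (-5.993))/(-50.635 − (-5.993))
f_A = -20.007 / -44.642 = 0.4482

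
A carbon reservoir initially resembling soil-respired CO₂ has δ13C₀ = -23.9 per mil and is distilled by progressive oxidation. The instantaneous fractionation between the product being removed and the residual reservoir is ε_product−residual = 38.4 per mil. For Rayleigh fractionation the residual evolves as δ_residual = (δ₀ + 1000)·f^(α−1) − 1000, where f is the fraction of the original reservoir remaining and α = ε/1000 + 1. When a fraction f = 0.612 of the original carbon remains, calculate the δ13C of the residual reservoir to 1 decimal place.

-42.1 per mil

Rayleigh residual: δ_res = (δ₀ + 1000)·f^(α−1) − 1000
α = ε/1000 + 1 = 1.03840, so α − 1 = 0.03840
f^(α−1) = 0.612^(0.03840) = 0.981321
δ_res = (-23.9 + 1000) × 0.981321 − 1000 = 957.868 − 1000 = -42.13 per mil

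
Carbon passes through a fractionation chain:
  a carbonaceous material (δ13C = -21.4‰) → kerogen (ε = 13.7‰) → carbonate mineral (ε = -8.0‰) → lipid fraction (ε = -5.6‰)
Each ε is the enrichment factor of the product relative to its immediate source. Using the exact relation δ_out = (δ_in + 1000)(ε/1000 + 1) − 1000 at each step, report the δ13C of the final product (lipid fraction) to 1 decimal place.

-21.4‰

step 1: δ = (-21.40 + 1000)·(13.7/1000 + 1) − 1000 = -7.99‰
step 2: δ = (-7.99 + 1000)·(-8.0/1000 + 1) − 1000 = -15.93‰
step 3: δ = (-15.93 + 1000)·(-5.6/1000 + 1) − 1000 = -21.44‰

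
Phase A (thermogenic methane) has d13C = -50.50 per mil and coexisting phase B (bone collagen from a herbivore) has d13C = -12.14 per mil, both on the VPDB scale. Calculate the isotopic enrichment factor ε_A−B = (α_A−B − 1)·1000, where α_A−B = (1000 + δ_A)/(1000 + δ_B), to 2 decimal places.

α_A−B = (1000 + -50.50) / (1000 + -12.14) = 949.50 / 987.86 = 0.961169
ε_A−B = (0.961169 − 1) × 1000 = -38.831 per mil
(The approximation ε ≈ δ_A − δ_B would give -38.36 per mil.)

-38.83 per mil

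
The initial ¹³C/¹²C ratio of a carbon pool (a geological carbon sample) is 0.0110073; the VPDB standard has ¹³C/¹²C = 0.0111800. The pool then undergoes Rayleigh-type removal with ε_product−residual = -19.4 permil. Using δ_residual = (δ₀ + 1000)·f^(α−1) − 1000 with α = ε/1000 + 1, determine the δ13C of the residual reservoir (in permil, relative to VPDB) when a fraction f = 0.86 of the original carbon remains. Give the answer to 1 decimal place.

δ₀ = (0.0110073/0.0111800 − 1)×1000 = (0.984553 − 1)×1000 = -15.447 permil
α − 1 = ε/1000 = -0.0194
f^(α−1) = 0.86^(-0.0194) = 1.002930
δ_res = (-15.447 + 1000) × 1.002930 − 1000 = 987.438 − 1000 = -12.56 permil

-12.6 permil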